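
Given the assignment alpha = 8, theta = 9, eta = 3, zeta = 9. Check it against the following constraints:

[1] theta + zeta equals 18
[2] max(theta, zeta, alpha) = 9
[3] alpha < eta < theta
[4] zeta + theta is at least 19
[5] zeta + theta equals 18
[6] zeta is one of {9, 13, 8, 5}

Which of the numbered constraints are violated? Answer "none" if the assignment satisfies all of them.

Constraints 3 and 4 do not hold.

[1] theta + zeta = 9 + 9 = 18 — satisfied.
[2] max(9, 9, 8) = 9 — satisfied.
[3] values 8, 3, 9; alpha = 8 is not < eta = 3 — violated.
[4] zeta + theta = 9 + 9 = 18; 18 < 19, bound 19 not met — violated.
[5] zeta + theta = 9 + 9 = 18 — satisfied.
[6] zeta = 9 is in {9, 13, 8, 5} — satisfied.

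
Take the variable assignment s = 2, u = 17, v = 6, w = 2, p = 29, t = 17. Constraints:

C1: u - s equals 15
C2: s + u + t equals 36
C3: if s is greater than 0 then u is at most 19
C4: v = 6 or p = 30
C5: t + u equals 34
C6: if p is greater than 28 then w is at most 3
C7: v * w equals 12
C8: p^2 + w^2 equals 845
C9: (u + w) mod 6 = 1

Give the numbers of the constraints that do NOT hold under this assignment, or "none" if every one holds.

Yes — all constraints hold.

C1: u - s = 17 - 2 = 15  holds
C2: s + u + t = 2 + 17 + 17 = 36  holds
C3: s = 2 > 0, so we need u ≤ 19; u = 17 ≤ 19  holds
C4: v = 6 = 6 (first disjunct)  holds
C5: t + u = 17 + 17 = 34  holds
C6: p = 29 > 28, so we need w ≤ 3; w = 2 ≤ 3  holds
C7: v * w = 6 * 2 = 12  holds
C8: p^2 + w^2 = 29^2 + 2^2 = 841 + 4 = 845  holds
C9: u + w = 19; 19 mod 6 = 1  holds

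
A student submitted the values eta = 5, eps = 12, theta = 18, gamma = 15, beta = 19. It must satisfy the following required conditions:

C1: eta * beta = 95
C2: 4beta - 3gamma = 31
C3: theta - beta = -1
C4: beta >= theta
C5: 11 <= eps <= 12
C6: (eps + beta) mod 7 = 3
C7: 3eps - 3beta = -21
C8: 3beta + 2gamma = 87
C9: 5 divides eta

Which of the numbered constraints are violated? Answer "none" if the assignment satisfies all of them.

C1: eta * beta = 5 * 19 = 95  yes
C2: 4beta - 3gamma = 4(19) - 3(15) = 31  yes
C3: theta - beta = 18 - 19 = -1  yes
C4: beta = 19, theta = 18; 19 ≥ 18  yes
C5: eps = 12 lies in [11, 12]  yes
C6: eps + beta = 31; 31 mod 7 = 3  yes
C7: 3eps - 3beta = 3(12) - 3(19) = -21  yes
C8: 3beta + 2gamma = 3(19) + 2(15) = 87  yes
C9: 5 / 5 = 1, so 5 divides 5  yes

The assignment satisfies every constraint.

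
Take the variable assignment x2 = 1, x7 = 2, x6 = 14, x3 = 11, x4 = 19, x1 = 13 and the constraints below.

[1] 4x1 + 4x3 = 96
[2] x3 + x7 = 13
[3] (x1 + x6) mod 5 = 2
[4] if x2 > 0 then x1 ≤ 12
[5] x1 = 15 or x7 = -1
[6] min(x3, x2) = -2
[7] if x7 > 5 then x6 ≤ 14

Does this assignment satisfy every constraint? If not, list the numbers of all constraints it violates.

The assignment fails constraints 4, 5, and 6.

[1] 4x1 + 4x3 = 4(13) + 4(11) = 96  ✓
[2] x3 + x7 = 11 + 2 = 13  ✓
[3] x1 + x6 = 27; 27 mod 5 = 2  ✓
[4] x2 = 1 > 0, so we need x1 ≤ 12; but x1 = 13 > 12  ✗
[5] x1 = 13 ≠ 15 and x7 = 2 ≠ -1; both disjuncts false  ✗
[6] min(11, 1) = 1, not -2  ✗
[7] x7 = 2, not > 5; antecedent false, conditional vacuously true  ✓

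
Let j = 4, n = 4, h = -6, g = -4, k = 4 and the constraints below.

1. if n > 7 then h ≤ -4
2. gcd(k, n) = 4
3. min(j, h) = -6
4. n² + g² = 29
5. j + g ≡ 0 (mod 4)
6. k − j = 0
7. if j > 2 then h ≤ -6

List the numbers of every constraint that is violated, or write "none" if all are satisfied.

Violated: 4.

1. n = 4, not > 7; antecedent false, conditional vacuously true  yes
2. gcd(4, 4) = 4  yes
3. min(4, -6) = -6  yes
4. n² + g² = 4² + (-4)² = 16 + 16 = 32, not 29  no
5. j + g = 0; 0 mod 4 = 0  yes
6. k − j = 4 − 4 = 0  yes
7. j = 4 > 2, so we need h ≤ -6; h = -6 ≤ -6  yes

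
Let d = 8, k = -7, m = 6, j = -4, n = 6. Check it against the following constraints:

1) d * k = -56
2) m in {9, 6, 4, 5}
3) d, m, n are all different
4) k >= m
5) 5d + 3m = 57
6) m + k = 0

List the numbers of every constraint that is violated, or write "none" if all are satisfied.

Violated: 3, 4, 5, and 6.

1) d * k = 8 * (-7) = -56 — holds.
2) m = 6 is in {9, 6, 4, 5} — holds.
3) m = n = 6, not all different — does not hold.
4) k = -7, m = 6; -7 < 6 (want ≥) — does not hold.
5) 5d + 3m = 5(8) + 3(6) = 58, not 57 — does not hold.
6) m + k = 6 + (-7) = -1, not 0 — does not hold.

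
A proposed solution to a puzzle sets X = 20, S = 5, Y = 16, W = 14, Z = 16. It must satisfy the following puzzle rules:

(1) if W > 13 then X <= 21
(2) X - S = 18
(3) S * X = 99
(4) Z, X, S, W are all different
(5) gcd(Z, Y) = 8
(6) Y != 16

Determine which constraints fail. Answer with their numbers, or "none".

(1) W = 14 > 13, so we need X ≤ 21; X = 20 ≤ 21  holds
(2) X - S = 20 - 5 = 15, not 18  fails
(3) S * X = 5 * 20 = 100, not 99  fails
(4) values 16, 20, 5, 14 are pairwise distinct  holds
(5) gcd(16, 16) = 16, not 8  fails
(6) Y = 16, but 16 is required to differ  fails

No — constraints 2, 3, 5, 6 are not satisfied.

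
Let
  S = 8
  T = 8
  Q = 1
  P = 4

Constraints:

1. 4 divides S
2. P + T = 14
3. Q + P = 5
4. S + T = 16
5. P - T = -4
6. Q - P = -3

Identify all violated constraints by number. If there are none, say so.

Violated: 2.

1. 8 / 4 = 2, so 4 divides 8  OK
2. P + T = 4 + 8 = 12, not 14  FAIL
3. Q + P = 1 + 4 = 5  OK
4. S + T = 8 + 8 = 16  OK
5. P - T = 4 - 8 = -4  OK
6. Q - P = 1 - 4 = -3  OK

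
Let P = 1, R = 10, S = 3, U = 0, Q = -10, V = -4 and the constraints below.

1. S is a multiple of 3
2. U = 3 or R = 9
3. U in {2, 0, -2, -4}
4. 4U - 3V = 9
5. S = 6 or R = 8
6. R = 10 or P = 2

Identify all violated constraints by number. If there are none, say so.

No — constraints 2, 4, and 5 are not satisfied.

1. 3 / 3 = 1, so 3 divides 3  yes
2. U = 0 ≠ 3 and R = 10 ≠ 9; both disjuncts false  no
3. U = 0 is in {2, 0, -2, -4}  yes
4. 4U - 3V = 4(0) - 3(-4) = 12, not 9  no
5. S = 3 ≠ 6 and R = 10 ≠ 8; both disjuncts false  no
6. R = 10 = 10 (first disjunct)  yes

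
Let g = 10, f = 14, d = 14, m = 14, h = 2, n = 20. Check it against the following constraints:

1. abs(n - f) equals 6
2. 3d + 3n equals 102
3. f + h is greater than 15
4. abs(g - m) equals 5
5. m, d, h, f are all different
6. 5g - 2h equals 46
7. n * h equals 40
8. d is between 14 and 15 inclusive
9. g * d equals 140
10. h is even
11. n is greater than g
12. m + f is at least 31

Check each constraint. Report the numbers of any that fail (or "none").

Constraints 4, 5, and 12 are violated.

1. abs(20 - 14) = 6 — holds.
2. 3d + 3n = 3(14) + 3(20) = 102 — holds.
3. f + h = 14 + 2 = 16; 16 > 15 — holds.
4. abs(10 - 14) = 4, not 5 — fails.
5. m = d = 14, not all different — fails.
6. 5g - 2h = 5(10) - 2(2) = 46 — holds.
7. n * h = 20 * 2 = 40 — holds.
8. d = 14 lies in [14, 15] — holds.
9. g * d = 10 * 14 = 140 — holds.
10. h = 2 is even — holds.
11. n = 20, g = 10; 20 > 10 — holds.
12. m + f = 14 + 14 = 28; 28 < 31, bound 31 not met — fails.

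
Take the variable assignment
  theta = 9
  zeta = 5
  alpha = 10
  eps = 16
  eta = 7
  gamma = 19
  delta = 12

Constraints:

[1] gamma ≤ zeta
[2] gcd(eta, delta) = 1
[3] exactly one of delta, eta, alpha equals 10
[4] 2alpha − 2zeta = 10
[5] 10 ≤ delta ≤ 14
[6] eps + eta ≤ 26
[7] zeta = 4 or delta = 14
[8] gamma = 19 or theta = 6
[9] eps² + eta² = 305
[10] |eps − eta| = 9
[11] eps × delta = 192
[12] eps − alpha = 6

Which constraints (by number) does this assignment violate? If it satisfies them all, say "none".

Violated: 1, 7.

[1] gamma = 19, zeta = 5; 19 > 5 (want ≤)  ✘
[2] gcd(7, 12) = 1  ✔
[3] delta=12, eta=7, alpha=10; 1 of them equals 10  ✔
[4] 2alpha − 2zeta = 2(10) − 2(5) = 10  ✔
[5] delta = 12 lies in [10, 14]  ✔
[6] eps + eta = 16 + 7 = 23; 23 ≤ 26  ✔
[7] zeta = 5 ≠ 4 and delta = 12 ≠ 14; both disjuncts false  ✘
[8] gamma = 19 = 19 (first disjunct)  ✔
[9] eps² + eta² = 16² + 7² = 256 + 49 = 305  ✔
[10] |16 − 7| = 9  ✔
[11] eps × delta = 16 × 12 = 192  ✔
[12] eps − alpha = 16 − 10 = 6  ✔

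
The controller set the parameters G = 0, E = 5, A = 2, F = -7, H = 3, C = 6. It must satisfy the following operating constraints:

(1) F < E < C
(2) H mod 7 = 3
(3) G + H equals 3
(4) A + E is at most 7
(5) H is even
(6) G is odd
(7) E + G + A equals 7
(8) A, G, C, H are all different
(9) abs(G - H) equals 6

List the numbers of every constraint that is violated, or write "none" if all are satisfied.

(1) values -7 < 5 < 6 — satisfied.
(2) 3 mod 7 = 3 — satisfied.
(3) G + H = 0 + 3 = 3 — satisfied.
(4) A + E = 2 + 5 = 7; 7 ≤ 7 — satisfied.
(5) H = 3 is odd — violated.
(6) G = 0 is even — violated.
(7) E + G + A = 5 + 0 + 2 = 7 — satisfied.
(8) values 2, 0, 6, 3 are pairwise distinct — satisfied.
(9) abs(0 - 3) = 3, not 6 — violated.

The assignment fails constraints 5, 6, and 9.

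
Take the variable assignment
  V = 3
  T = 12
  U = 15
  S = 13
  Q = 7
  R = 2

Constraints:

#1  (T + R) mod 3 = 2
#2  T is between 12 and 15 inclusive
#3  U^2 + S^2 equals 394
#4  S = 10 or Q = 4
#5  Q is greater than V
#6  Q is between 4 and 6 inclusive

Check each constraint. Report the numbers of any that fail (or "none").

#1 T + R = 14; 14 mod 3 = 2  true
#2 T = 12 lies in [12, 15]  true
#3 U^2 + S^2 = 15^2 + 13^2 = 225 + 169 = 394  true
#4 S = 13 ≠ 10 and Q = 7 ≠ 4; both disjuncts false  false
#5 Q = 7, V = 3; 7 > 3  true
#6 Q = 7 is outside [4, 6]  false

No — constraints 4, 6 are not satisfied.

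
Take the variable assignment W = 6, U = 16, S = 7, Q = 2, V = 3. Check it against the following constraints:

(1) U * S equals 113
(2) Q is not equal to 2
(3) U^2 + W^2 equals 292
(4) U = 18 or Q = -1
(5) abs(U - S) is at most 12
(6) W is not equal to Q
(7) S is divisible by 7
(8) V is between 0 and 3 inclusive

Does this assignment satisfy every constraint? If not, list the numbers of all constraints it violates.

(1) U * S = 16 * 7 = 112, not 113  FAIL
(2) Q = 2, but 2 is required to differ  FAIL
(3) U^2 + W^2 = 16^2 + 6^2 = 256 + 36 = 292  OK
(4) U = 16 ≠ 18 and Q = 2 ≠ -1; both disjuncts false  FAIL
(5) abs(16 - 7) = 9; 9 ≤ 12  OK
(6) W = 6, Q = 2; distinct  OK
(7) 7 / 7 = 1, so 7 divides 7  OK
(8) V = 3 lies in [0, 3]  OK

Constraints 1, 2, and 4 do not hold.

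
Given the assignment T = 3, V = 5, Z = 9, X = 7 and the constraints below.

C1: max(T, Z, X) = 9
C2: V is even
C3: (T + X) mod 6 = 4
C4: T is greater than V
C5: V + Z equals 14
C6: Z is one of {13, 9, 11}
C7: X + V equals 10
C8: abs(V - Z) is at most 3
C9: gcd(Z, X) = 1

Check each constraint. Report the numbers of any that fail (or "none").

The assignment fails constraints 2, 4, 7, 8.

C1: max(3, 9, 7) = 9 — satisfied.
C2: V = 5 is odd — violated.
C3: T + X = 10; 10 mod 6 = 4 — satisfied.
C4: T = 3, V = 5; 3 ≤ 5 (want >) — violated.
C5: V + Z = 5 + 9 = 14 — satisfied.
C6: Z = 9 is in {13, 9, 11} — satisfied.
C7: X + V = 7 + 5 = 12, not 10 — violated.
C8: abs(5 - 9) = 4; 4 > 3, exceeds bound 3 — violated.
C9: gcd(9, 7) = 1 — satisfied.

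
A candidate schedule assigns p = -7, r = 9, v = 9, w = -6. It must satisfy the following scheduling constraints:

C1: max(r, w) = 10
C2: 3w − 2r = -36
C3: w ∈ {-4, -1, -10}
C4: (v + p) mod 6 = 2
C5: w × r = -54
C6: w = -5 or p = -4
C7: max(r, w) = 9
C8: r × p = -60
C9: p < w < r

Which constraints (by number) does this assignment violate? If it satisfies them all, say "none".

No — constraints 1, 3, 6, and 8 are not satisfied.

C1: max(9, -6) = 9, not 10  no
C2: 3w − 2r = 3(-6) − 2(9) = -36  yes
C3: w = -6 is not in {-4, -1, -10}  no
C4: v + p = 2; 2 mod 6 = 2  yes
C5: w × r = -6 × 9 = -54  yes
C6: w = -6 ≠ -5 and p = -7 ≠ -4; both disjuncts false  no
C7: max(9, -6) = 9  yes
C8: r × p = 9 × (-7) = -63, not -60  no
C9: values -7 < -6 < 9  yes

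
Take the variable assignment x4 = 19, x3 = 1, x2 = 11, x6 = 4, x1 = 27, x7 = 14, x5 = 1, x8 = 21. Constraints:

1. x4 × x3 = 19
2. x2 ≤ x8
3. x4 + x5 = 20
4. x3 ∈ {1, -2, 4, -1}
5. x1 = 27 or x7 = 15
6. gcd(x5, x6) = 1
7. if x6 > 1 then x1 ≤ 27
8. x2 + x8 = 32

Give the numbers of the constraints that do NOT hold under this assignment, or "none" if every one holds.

1. x4 × x3 = 19 × 1 = 19  true
2. x2 = 11, x8 = 21; 11 ≤ 21  true
3. x4 + x5 = 19 + 1 = 20  true
4. x3 = 1 is in {1, -2, 4, -1}  true
5. x1 = 27 = 27 (first disjunct)  true
6. gcd(1, 4) = 1  true
7. x6 = 4 > 1, so we need x1 ≤ 27; x1 = 27 ≤ 27  true
8. x2 + x8 = 11 + 21 = 32  true

The assignment satisfies every constraint.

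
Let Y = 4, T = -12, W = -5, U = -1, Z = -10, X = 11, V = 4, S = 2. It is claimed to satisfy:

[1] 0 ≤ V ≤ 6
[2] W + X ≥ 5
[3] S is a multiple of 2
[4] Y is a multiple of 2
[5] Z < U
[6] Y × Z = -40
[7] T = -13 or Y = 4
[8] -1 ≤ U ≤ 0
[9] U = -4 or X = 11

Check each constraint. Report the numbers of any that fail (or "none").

No violations.

[1] V = 4 lies in [0, 6] — OK.
[2] W + X = -5 + 11 = 6; 6 ≥ 5 — OK.
[3] 2 / 2 = 1, so 2 divides 2 — OK.
[4] 4 / 2 = 2, so 2 divides 4 — OK.
[5] Z = -10, U = -1; -10 < -1 — OK.
[6] Y × Z = 4 × (-10) = -40 — OK.
[7] T = -12 ≠ -13, but Y = 4 = 4 (second disjunct) — OK.
[8] U = -1 lies in [-1, 0] — OK.
[9] U = -1 ≠ -4, but X = 11 = 11 (second disjunct) — OK.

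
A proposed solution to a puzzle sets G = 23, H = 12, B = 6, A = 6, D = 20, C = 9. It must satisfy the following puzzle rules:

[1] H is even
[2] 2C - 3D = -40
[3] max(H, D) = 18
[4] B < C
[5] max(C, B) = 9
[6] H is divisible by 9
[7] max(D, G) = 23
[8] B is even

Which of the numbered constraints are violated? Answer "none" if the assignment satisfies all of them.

Constraints 2, 3, and 6 are violated.

[1] H = 12 is even — OK.
[2] 2C - 3D = 2(9) - 3(20) = -42, not -40 — violated.
[3] max(12, 20) = 20, not 18 — violated.
[4] B = 6, C = 9; 6 < 9 — OK.
[5] max(9, 6) = 9 — OK.
[6] 12 = 9*1 + 3, so 9 does not divide 12 — violated.
[7] max(20, 23) = 23 — OK.
[8] B = 6 is even — OK.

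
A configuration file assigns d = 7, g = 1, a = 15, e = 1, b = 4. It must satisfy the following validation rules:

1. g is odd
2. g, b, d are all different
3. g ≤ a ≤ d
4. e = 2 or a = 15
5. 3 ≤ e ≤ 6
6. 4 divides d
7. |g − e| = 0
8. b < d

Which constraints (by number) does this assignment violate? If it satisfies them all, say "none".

Violated: 3, 5, and 6.

1. g = 1 is odd — satisfied.
2. values 1, 4, 7 are pairwise distinct — satisfied.
3. values 1, 15, 7; a = 15 is not ≤ d = 7 — violated.
4. e = 1 ≠ 2, but a = 15 = 15 (second disjunct) — satisfied.
5. e = 1 is outside [3, 6] — violated.
6. 7 = 4×1 + 3, so 4 does not divide 7 — violated.
7. |1 − 1| = 0 — satisfied.
8. b = 4, d = 7; 4 < 7 — satisfied.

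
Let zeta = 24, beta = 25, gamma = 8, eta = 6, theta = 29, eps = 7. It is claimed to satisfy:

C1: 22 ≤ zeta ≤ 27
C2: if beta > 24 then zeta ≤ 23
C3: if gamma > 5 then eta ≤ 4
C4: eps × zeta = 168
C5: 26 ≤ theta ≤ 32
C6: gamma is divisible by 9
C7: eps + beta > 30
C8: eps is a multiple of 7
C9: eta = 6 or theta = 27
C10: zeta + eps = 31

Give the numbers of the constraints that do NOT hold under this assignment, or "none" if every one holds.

C1: zeta = 24 lies in [22, 27] — satisfied.
C2: beta = 25 > 24, so we need zeta ≤ 23; but zeta = 24 > 23 — violated.
C3: gamma = 8 > 5, so we need eta ≤ 4; but eta = 6 > 4 — violated.
C4: eps × zeta = 7 × 24 = 168 — satisfied.
C5: theta = 29 lies in [26, 32] — satisfied.
C6: 8 = 9×0 + 8, so 9 does not divide 8 — violated.
C7: eps + beta = 7 + 25 = 32; 32 > 30 — satisfied.
C8: 7 / 7 = 1, so 7 divides 7 — satisfied.
C9: eta = 6 = 6 (first disjunct) — satisfied.
C10: zeta + eps = 24 + 7 = 31 — satisfied.

The assignment fails constraints 2, 3, and 6.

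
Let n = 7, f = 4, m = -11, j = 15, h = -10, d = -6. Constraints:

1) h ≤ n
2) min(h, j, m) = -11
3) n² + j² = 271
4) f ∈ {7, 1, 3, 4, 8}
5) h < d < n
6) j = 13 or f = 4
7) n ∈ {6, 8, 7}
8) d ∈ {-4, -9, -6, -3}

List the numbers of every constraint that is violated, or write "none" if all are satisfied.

Violated: 3.

1) h = -10, n = 7; -10 ≤ 7  OK
2) min(-10, 15, -11) = -11  OK
3) n² + j² = 7² + 15² = 49 + 225 = 274, not 271  FAIL
4) f = 4 is in {7, 1, 3, 4, 8}  OK
5) values -10 < -6 < 7  OK
6) j = 15 ≠ 13, but f = 4 = 4 (second disjunct)  OK
7) n = 7 is in {6, 8, 7}  OK
8) d = -6 is in {-4, -9, -6, -3}  OK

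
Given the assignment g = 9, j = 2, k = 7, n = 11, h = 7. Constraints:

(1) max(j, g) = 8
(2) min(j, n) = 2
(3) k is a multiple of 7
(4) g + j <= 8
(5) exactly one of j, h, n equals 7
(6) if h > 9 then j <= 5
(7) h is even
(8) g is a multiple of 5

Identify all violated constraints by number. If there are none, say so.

The assignment fails constraints 1, 4, 7, 8.

(1) max(2, 9) = 9, not 8 — violated.
(2) min(2, 11) = 2 — satisfied.
(3) 7 / 7 = 1, so 7 divides 7 — satisfied.
(4) g + j = 9 + 2 = 11; 11 > 8, bound 8 not met — violated.
(5) j=2, h=7, n=11; 1 of them equals 7 — satisfied.
(6) h = 7, not > 9; antecedent false, conditional vacuously true — satisfied.
(7) h = 7 is odd — violated.
(8) 9 = 5*1 + 4, so 5 does not divide 9 — violated.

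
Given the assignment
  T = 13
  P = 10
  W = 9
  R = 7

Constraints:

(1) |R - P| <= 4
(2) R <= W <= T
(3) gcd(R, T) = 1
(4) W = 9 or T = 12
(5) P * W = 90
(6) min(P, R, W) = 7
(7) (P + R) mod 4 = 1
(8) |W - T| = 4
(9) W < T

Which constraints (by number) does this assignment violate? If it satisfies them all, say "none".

(1) |7 - 10| = 3; 3 ≤ 4  ✓
(2) values 7 <= 9 <= 13  ✓
(3) gcd(7, 13) = 1  ✓
(4) W = 9 = 9 (first disjunct)  ✓
(5) P * W = 10 * 9 = 90  ✓
(6) min(10, 7, 9) = 7  ✓
(7) P + R = 17; 17 mod 4 = 1  ✓
(8) |9 - 13| = 4  ✓
(9) W = 9, T = 13; 9 < 13  ✓

All constraints are satisfied.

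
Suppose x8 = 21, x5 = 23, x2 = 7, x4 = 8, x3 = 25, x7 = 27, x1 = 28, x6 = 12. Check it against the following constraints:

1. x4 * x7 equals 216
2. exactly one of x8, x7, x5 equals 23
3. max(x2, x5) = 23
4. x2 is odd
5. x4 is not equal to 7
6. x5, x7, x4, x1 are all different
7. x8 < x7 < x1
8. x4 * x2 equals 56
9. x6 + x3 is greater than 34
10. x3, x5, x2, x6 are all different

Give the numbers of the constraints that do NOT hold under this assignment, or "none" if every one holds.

1. x4 * x7 = 8 * 27 = 216 — holds.
2. x8=21, x7=27, x5=23; 1 of them equals 23 — holds.
3. max(7, 23) = 23 — holds.
4. x2 = 7 is odd — holds.
5. x4 = 8, and 8 ≠ 7 — holds.
6. values 23, 27, 8, 28 are pairwise distinct — holds.
7. values 21 < 27 < 28 — holds.
8. x4 * x2 = 8 * 7 = 56 — holds.
9. x6 + x3 = 12 + 25 = 37; 37 > 34 — holds.
10. values 25, 23, 7, 12 are pairwise distinct — holds.

None — every constraint holds.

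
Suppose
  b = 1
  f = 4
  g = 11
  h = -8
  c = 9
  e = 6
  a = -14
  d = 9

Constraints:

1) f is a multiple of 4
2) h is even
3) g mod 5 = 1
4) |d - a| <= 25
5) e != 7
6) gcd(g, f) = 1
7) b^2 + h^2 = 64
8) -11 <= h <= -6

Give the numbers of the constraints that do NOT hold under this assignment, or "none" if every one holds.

The assignment fails constraint 7.

1) 4 / 4 = 1, so 4 divides 4 — OK.
2) h = -8 is even — OK.
3) 11 mod 5 = 1 — OK.
4) |9 - (-14)| = 23; 23 ≤ 25 — OK.
5) e = 6, and 6 ≠ 7 — OK.
6) gcd(11, 4) = 1 — OK.
7) b^2 + h^2 = 1^2 + (-8)^2 = 1 + 64 = 65, not 64 — violated.
8) h = -8 lies in [-11, -6] — OK.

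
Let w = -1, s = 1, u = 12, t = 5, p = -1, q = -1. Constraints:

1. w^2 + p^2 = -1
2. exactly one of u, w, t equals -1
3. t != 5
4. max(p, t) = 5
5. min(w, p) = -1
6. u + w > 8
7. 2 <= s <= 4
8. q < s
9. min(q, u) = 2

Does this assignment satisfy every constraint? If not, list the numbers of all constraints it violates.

Constraints 1, 3, 7, 9 do not hold.

1. w^2 + p^2 = (-1)^2 + (-1)^2 = 1 + 1 = 2, not -1 — violated.
2. u=12, w=-1, t=5; 1 of them equals -1 — OK.
3. t = 5, but 5 is required to differ — violated.
4. max(-1, 5) = 5 — OK.
5. min(-1, -1) = -1 — OK.
6. u + w = 12 + (-1) = 11; 11 > 8 — OK.
7. s = 1 is outside [2, 4] — violated.
8. q = -1, s = 1; -1 < 1 — OK.
9. min(-1, 12) = -1, not 2 — violated.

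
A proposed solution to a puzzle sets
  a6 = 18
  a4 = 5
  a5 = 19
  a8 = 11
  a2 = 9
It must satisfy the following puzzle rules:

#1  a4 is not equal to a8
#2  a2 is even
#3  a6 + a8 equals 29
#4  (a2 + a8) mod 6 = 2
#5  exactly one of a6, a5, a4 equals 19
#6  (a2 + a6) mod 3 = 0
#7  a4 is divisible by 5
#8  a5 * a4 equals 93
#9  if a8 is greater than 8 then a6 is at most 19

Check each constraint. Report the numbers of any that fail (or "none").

Constraints 2 and 8 are violated.

#1 a4 = 5, a8 = 11; distinct — satisfied.
#2 a2 = 9 is odd — violated.
#3 a6 + a8 = 18 + 11 = 29 — satisfied.
#4 a2 + a8 = 20; 20 mod 6 = 2 — satisfied.
#5 a6=18, a5=19, a4=5; 1 of them equals 19 — satisfied.
#6 a2 + a6 = 27; 27 mod 3 = 0 — satisfied.
#7 5 / 5 = 1, so 5 divides 5 — satisfied.
#8 a5 * a4 = 19 * 5 = 95, not 93 — violated.
#9 a8 = 11 > 8, so we need a6 ≤ 19; a6 = 18 ≤ 19 — satisfied.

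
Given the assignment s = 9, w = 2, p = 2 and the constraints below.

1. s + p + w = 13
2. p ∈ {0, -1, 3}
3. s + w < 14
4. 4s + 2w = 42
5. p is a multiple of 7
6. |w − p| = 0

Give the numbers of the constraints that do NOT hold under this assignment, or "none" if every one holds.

1. s + p + w = 9 + 2 + 2 = 13 — holds.
2. p = 2 is not in {0, -1, 3} — fails.
3. s + w = 9 + 2 = 11; 11 < 14 — holds.
4. 4s + 2w = 4(9) + 2(2) = 40, not 42 — fails.
5. 2 = 7×0 + 2, so 7 does not divide 2 — fails.
6. |2 − 2| = 0 — holds.

Violated: 2, 4, 5.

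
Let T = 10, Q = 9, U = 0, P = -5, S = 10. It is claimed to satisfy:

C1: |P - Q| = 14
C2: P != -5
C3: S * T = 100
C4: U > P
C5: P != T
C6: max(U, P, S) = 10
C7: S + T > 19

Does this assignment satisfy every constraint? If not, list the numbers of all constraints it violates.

C1: |-5 - 9| = 14  true
C2: P = -5, but -5 is required to differ  false
C3: S * T = 10 * 10 = 100  true
C4: U = 0, P = -5; 0 > -5  true
C5: P = -5, T = 10; distinct  true
C6: max(0, -5, 10) = 10  true
C7: S + T = 10 + 10 = 20; 20 > 19  true

Constraint 2 does not hold.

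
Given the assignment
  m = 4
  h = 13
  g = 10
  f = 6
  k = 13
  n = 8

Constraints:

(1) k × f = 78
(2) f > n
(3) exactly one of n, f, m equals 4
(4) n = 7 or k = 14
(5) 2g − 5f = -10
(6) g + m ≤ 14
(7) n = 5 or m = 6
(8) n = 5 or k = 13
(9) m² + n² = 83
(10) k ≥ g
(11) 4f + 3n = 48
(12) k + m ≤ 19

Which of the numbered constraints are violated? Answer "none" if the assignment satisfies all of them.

(1) k × f = 13 × 6 = 78  true
(2) f = 6, n = 8; 6 ≤ 8 (want >)  false
(3) n=8, f=6, m=4; 1 of them equals 4  true
(4) n = 8 ≠ 7 and k = 13 ≠ 14; both disjuncts false  false
(5) 2g − 5f = 2(10) − 5(6) = -10  true
(6) g + m = 10 + 4 = 14; 14 ≤ 14  true
(7) n = 8 ≠ 5 and m = 4 ≠ 6; both disjuncts false  false
(8) n = 8 ≠ 5, but k = 13 = 13 (second disjunct)  true
(9) m² + n² = 4² + 8² = 16 + 64 = 80, not 83  false
(10) k = 13, g = 10; 13 ≥ 10  true
(11) 4f + 3n = 4(6) + 3(8) = 48  true
(12) k + m = 13 + 4 = 17; 17 ≤ 19  true

Constraints 2, 4, 7, and 9 are violated.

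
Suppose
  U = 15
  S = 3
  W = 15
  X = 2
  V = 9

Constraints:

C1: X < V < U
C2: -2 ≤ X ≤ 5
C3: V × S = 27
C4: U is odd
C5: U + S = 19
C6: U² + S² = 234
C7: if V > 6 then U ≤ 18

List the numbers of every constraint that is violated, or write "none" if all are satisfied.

No — constraint 5 is not satisfied.

C1: values 2 < 9 < 15 — OK.
C2: X = 2 lies in [-2, 5] — OK.
C3: V × S = 9 × 3 = 27 — OK.
C4: U = 15 is odd — OK.
C5: U + S = 15 + 3 = 18, not 19 — violated.
C6: U² + S² = 15² + 3² = 225 + 9 = 234 — OK.
C7: V = 9 > 6, so we need U ≤ 18; U = 15 ≤ 18 — OK.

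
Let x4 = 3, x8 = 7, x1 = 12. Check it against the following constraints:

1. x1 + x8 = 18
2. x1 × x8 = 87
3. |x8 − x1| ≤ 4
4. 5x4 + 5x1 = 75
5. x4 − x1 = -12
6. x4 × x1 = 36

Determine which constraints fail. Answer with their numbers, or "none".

No — constraints 1, 2, 3, and 5 are not satisfied.

1. x1 + x8 = 12 + 7 = 19, not 18 — does not hold.
2. x1 × x8 = 12 × 7 = 84, not 87 — does not hold.
3. |7 − 12| = 5; 5 > 4, exceeds bound 4 — does not hold.
4. 5x4 + 5x1 = 5(3) + 5(12) = 75 — holds.
5. x4 − x1 = 3 − 12 = -9, not -12 — does not hold.
6. x4 × x1 = 3 × 12 = 36 — holds.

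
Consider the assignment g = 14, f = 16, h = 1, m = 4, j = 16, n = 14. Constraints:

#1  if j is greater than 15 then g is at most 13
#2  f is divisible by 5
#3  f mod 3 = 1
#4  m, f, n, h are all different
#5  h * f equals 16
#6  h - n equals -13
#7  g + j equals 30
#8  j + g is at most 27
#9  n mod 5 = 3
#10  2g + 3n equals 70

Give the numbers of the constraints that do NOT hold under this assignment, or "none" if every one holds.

#1 j = 16 > 15, so we need g ≤ 13; but g = 14 > 13 — fails.
#2 16 = 5*3 + 1, so 5 does not divide 16 — fails.
#3 16 mod 3 = 1 — holds.
#4 values 4, 16, 14, 1 are pairwise distinct — holds.
#5 h * f = 1 * 16 = 16 — holds.
#6 h - n = 1 - 14 = -13 — holds.
#7 g + j = 14 + 16 = 30 — holds.
#8 j + g = 16 + 14 = 30; 30 > 27, bound 27 not met — fails.
#9 14 mod 5 = 4, not 3 — fails.
#10 2g + 3n = 2(14) + 3(14) = 70 — holds.

Constraints 1, 2, 8, and 9 are violated.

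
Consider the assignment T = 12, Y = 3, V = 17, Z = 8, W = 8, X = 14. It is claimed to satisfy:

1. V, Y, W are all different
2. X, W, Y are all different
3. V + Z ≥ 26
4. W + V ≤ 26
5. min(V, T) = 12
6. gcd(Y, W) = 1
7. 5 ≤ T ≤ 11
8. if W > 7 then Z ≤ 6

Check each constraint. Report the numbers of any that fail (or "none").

Constraints 3, 7, 8 are violated.

1. values 17, 3, 8 are pairwise distinct  ✓
2. values 14, 8, 3 are pairwise distinct  ✓
3. V + Z = 17 + 8 = 25; 25 < 26, bound 26 not met  ✗
4. W + V = 8 + 17 = 25; 25 ≤ 26  ✓
5. min(17, 12) = 12  ✓
6. gcd(3, 8) = 1  ✓
7. T = 12 is outside [5, 11]  ✗
8. W = 8 > 7, so we need Z ≤ 6; but Z = 8 > 6  ✗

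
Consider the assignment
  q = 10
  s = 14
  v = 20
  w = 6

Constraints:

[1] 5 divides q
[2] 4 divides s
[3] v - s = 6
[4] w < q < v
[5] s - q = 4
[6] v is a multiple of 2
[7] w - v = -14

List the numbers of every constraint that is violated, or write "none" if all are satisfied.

Constraint 2 is violated.

[1] 10 / 5 = 2, so 5 divides 10  true
[2] 14 = 4*3 + 2, so 4 does not divide 14  false
[3] v - s = 20 - 14 = 6  true
[4] values 6 < 10 < 20  true
[5] s - q = 14 - 10 = 4  true
[6] 20 / 2 = 10, so 2 divides 20  true
[7] w - v = 6 - 20 = -14  true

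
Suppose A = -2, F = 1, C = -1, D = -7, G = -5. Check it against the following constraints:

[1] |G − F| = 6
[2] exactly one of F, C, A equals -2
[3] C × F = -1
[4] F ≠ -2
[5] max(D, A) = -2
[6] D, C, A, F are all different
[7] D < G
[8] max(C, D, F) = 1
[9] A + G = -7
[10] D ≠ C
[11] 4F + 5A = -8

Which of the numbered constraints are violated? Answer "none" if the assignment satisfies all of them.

[1] |-5 − 1| = 6 — OK.
[2] F=1, C=-1, A=-2; 1 of them equals -2 — OK.
[3] C × F = -1 × 1 = -1 — OK.
[4] F = 1, and 1 ≠ -2 — OK.
[5] max(-7, -2) = -2 — OK.
[6] values -7, -1, -2, 1 are pairwise distinct — OK.
[7] D = -7, G = -5; -7 < -5 — OK.
[8] max(-1, -7, 1) = 1 — OK.
[9] A + G = -2 + (-5) = -7 — OK.
[10] D = -7, C = -1; distinct — OK.
[11] 4F + 5A = 4(1) + 5(-2) = -6, not -8 — violated.

The assignment fails constraint 11.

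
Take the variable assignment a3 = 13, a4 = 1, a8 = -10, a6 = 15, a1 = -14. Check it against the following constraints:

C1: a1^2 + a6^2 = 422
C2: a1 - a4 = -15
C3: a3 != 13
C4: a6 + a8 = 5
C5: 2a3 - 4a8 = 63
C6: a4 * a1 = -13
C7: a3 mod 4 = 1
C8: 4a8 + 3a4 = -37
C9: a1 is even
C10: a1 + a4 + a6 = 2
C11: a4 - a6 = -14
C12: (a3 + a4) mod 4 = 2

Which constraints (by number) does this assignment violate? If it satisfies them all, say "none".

C1: a1^2 + a6^2 = (-14)^2 + 15^2 = 196 + 225 = 421, not 422  no
C2: a1 - a4 = -14 - 1 = -15  yes
C3: a3 = 13, but 13 is required to differ  no
C4: a6 + a8 = 15 + (-10) = 5  yes
C5: 2a3 - 4a8 = 2(13) - 4(-10) = 66, not 63  no
C6: a4 * a1 = 1 * (-14) = -14, not -13  no
C7: 13 mod 4 = 1  yes
C8: 4a8 + 3a4 = 4(-10) + 3(1) = -37  yes
C9: a1 = -14 is even  yes
C10: a1 + a4 + a6 = -14 + 1 + 15 = 2  yes
C11: a4 - a6 = 1 - 15 = -14  yes
C12: a3 + a4 = 14; 14 mod 4 = 2  yes

The assignment fails constraints 1, 3, 5, 6.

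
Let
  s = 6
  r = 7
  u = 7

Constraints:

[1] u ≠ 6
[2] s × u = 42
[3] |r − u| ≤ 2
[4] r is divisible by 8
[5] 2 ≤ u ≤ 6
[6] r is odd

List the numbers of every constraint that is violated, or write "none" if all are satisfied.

Violated: 4 and 5.

[1] u = 7, and 7 ≠ 6 — holds.
[2] s × u = 6 × 7 = 42 — holds.
[3] |7 − 7| = 0; 0 ≤ 2 — holds.
[4] 7 = 8×0 + 7, so 8 does not divide 7 — fails.
[5] u = 7 is outside [2, 6] — fails.
[6] r = 7 is odd — holds.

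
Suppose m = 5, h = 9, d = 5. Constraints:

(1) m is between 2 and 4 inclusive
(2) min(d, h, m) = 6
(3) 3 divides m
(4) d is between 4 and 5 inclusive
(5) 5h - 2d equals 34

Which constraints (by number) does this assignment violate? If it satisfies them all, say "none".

The assignment fails constraints 1, 2, 3, 5.

(1) m = 5 is outside [2, 4]  ✗
(2) min(5, 9, 5) = 5, not 6  ✗
(3) 5 = 3*1 + 2, so 3 does not divide 5  ✗
(4) d = 5 lies in [4, 5]  ✓
(5) 5h - 2d = 5(9) - 2(5) = 35, not 34  ✗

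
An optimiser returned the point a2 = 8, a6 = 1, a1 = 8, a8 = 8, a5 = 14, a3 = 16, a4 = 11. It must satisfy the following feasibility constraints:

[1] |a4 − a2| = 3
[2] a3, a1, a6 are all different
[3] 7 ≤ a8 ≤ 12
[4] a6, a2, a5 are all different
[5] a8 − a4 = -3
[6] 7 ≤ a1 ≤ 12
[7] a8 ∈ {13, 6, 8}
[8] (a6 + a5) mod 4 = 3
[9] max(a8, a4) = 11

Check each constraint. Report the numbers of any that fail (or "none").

[1] |11 − 8| = 3  ✔
[2] values 16, 8, 1 are pairwise distinct  ✔
[3] a8 = 8 lies in [7, 12]  ✔
[4] values 1, 8, 14 are pairwise distinct  ✔
[5] a8 − a4 = 8 − 11 = -3  ✔
[6] a1 = 8 lies in [7, 12]  ✔
[7] a8 = 8 is in {13, 6, 8}  ✔
[8] a6 + a5 = 15; 15 mod 4 = 3  ✔
[9] max(8, 11) = 11  ✔

None — every constraint holds.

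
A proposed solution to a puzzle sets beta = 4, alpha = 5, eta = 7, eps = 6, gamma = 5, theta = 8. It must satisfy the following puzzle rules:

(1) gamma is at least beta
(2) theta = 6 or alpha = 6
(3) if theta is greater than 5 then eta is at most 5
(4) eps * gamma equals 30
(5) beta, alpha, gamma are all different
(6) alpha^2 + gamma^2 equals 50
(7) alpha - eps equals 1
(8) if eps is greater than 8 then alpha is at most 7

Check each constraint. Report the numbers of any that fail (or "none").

Violated: 2, 3, 5, and 7.

(1) gamma = 5, beta = 4; 5 ≥ 4  yes
(2) theta = 8 ≠ 6 and alpha = 5 ≠ 6; both disjuncts false  no
(3) theta = 8 > 5, so we need eta ≤ 5; but eta = 7 > 5  no
(4) eps * gamma = 6 * 5 = 30  yes
(5) alpha = gamma = 5, not all different  no
(6) alpha^2 + gamma^2 = 5^2 + 5^2 = 25 + 25 = 50  yes
(7) alpha - eps = 5 - 6 = -1, not 1  no
(8) eps = 6, not > 8; antecedent false, conditional vacuously true  yes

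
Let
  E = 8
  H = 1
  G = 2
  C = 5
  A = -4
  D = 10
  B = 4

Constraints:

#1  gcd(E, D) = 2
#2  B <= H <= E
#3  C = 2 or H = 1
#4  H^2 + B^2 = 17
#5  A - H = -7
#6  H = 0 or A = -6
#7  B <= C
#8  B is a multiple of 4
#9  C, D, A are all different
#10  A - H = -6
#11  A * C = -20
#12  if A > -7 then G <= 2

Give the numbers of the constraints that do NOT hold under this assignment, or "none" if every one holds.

#1 gcd(8, 10) = 2 — OK.
#2 values 4, 1, 8; B = 4 is not <= H = 1 — violated.
#3 C = 5 ≠ 2, but H = 1 = 1 (second disjunct) — OK.
#4 H^2 + B^2 = 1^2 + 4^2 = 1 + 16 = 17 — OK.
#5 A - H = -4 - 1 = -5, not -7 — violated.
#6 H = 1 ≠ 0 and A = -4 ≠ -6; both disjuncts false — violated.
#7 B = 4, C = 5; 4 ≤ 5 — OK.
#8 4 / 4 = 1, so 4 divides 4 — OK.
#9 values 5, 10, -4 are pairwise distinct — OK.
#10 A - H = -4 - 1 = -5, not -6 — violated.
#11 A * C = -4 * 5 = -20 — OK.
#12 A = -4 > -7, so we need G ≤ 2; G = 2 ≤ 2 — OK.

Constraints 2, 5, 6, 10 are violated.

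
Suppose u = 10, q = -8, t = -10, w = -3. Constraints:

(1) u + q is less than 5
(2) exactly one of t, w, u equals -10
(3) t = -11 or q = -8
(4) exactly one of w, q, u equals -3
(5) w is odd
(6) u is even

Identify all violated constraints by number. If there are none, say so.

(1) u + q = 10 + (-8) = 2; 2 < 5  true
(2) t=-10, w=-3, u=10; 1 of them equals -10  true
(3) t = -10 ≠ -11, but q = -8 = -8 (second disjunct)  true
(4) w=-3, q=-8, u=10; 1 of them equals -3  true
(5) w = -3 is odd  true
(6) u = 10 is even  true

Yes — all constraints hold.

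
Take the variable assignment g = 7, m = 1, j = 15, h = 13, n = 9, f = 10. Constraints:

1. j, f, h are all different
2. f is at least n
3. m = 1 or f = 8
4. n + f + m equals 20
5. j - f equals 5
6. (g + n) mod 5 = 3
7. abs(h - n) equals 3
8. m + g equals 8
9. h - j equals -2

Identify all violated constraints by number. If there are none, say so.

Violated: 6, 7.

1. values 15, 10, 13 are pairwise distinct — OK.
2. f = 10, n = 9; 10 ≥ 9 — OK.
3. m = 1 = 1 (first disjunct) — OK.
4. n + f + m = 9 + 10 + 1 = 20 — OK.
5. j - f = 15 - 10 = 5 — OK.
6. g + n = 16; 16 mod 5 = 1, not 3 — violated.
7. abs(13 - 9) = 4, not 3 — violated.
8. m + g = 1 + 7 = 8 — OK.
9. h - j = 13 - 15 = -2 — OK.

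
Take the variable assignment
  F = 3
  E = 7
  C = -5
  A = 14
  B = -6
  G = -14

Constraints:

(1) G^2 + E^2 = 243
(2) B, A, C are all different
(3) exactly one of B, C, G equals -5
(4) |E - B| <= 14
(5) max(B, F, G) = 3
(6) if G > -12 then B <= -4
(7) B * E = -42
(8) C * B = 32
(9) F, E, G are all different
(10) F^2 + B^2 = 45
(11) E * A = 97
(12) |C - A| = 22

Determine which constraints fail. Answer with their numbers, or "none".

Constraints 1, 8, 11, and 12 are violated.

(1) G^2 + E^2 = (-14)^2 + 7^2 = 196 + 49 = 245, not 243 — violated.
(2) values -6, 14, -5 are pairwise distinct — satisfied.
(3) B=-6, C=-5, G=-14; 1 of them equals -5 — satisfied.
(4) |7 - (-6)| = 13; 13 ≤ 14 — satisfied.
(5) max(-6, 3, -14) = 3 — satisfied.
(6) G = -14, not > -12; antecedent false, conditional vacuously true — satisfied.
(7) B * E = -6 * 7 = -42 — satisfied.
(8) C * B = -5 * (-6) = 30, not 32 — violated.
(9) values 3, 7, -14 are pairwise distinct — satisfied.
(10) F^2 + B^2 = 3^2 + (-6)^2 = 9 + 36 = 45 — satisfied.
(11) E * A = 7 * 14 = 98, not 97 — violated.
(12) |-5 - 14| = 19, not 22 — violated.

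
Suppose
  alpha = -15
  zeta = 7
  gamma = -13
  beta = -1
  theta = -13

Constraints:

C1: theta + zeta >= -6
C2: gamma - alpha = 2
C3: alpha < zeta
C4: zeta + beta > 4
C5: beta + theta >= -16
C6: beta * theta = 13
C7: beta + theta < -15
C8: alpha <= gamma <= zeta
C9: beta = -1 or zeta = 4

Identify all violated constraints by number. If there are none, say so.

C1: theta + zeta = -13 + 7 = -6; -6 ≥ -6  OK
C2: gamma - alpha = -13 - (-15) = 2  OK
C3: alpha = -15, zeta = 7; -15 < 7  OK
C4: zeta + beta = 7 + (-1) = 6; 6 > 4  OK
C5: beta + theta = -1 + (-13) = -14; -14 ≥ -16  OK
C6: beta * theta = -1 * (-13) = 13  OK
C7: beta + theta = -1 + (-13) = -14; -14 ≥ -15, bound -15 not met  FAIL
C8: values -15 <= -13 <= 7  OK
C9: beta = -1 = -1 (first disjunct)  OK

No — constraint 7 is not satisfied.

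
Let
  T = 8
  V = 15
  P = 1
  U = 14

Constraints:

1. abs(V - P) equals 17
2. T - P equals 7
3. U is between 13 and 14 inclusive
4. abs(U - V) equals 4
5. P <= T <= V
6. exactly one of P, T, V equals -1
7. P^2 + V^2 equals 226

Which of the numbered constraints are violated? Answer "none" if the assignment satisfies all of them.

1. abs(15 - 1) = 14, not 17  ✘
2. T - P = 8 - 1 = 7  ✔
3. U = 14 lies in [13, 14]  ✔
4. abs(14 - 15) = 1, not 4  ✘
5. values 1 <= 8 <= 15  ✔
6. P=1, T=8, V=15; 0 of them equal -1, not exactly one  ✘
7. P^2 + V^2 = 1^2 + 15^2 = 1 + 225 = 226  ✔

Violated: 1, 4, and 6.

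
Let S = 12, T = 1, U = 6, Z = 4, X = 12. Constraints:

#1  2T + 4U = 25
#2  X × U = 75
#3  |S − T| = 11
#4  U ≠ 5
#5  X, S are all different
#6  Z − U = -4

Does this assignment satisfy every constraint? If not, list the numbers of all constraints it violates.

#1 2T + 4U = 2(1) + 4(6) = 26, not 25  no
#2 X × U = 12 × 6 = 72, not 75  no
#3 |12 − 1| = 11  yes
#4 U = 6, and 6 ≠ 5  yes
#5 X = S = 12, not all different  no
#6 Z − U = 4 − 6 = -2, not -4  no

No — constraints 1, 2, 5, and 6 are not satisfied.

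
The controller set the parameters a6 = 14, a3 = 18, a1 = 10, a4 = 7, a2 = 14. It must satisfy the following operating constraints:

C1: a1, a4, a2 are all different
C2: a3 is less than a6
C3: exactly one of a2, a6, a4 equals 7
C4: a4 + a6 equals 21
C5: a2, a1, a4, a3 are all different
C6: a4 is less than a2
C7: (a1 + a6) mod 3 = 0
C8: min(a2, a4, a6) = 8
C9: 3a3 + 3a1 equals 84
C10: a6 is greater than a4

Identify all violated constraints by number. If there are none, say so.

Constraints 2 and 8 do not hold.

C1: values 10, 7, 14 are pairwise distinct — OK.
C2: a3 = 18, a6 = 14; 18 ≥ 14 (want <) — violated.
C3: a2=14, a6=14, a4=7; 1 of them equals 7 — OK.
C4: a4 + a6 = 7 + 14 = 21 — OK.
C5: values 14, 10, 7, 18 are pairwise distinct — OK.
C6: a4 = 7, a2 = 14; 7 < 14 — OK.
C7: a1 + a6 = 24; 24 mod 3 = 0 — OK.
C8: min(14, 7, 14) = 7, not 8 — violated.
C9: 3a3 + 3a1 = 3(18) + 3(10) = 84 — OK.
C10: a6 = 14, a4 = 7; 14 > 7 — OK.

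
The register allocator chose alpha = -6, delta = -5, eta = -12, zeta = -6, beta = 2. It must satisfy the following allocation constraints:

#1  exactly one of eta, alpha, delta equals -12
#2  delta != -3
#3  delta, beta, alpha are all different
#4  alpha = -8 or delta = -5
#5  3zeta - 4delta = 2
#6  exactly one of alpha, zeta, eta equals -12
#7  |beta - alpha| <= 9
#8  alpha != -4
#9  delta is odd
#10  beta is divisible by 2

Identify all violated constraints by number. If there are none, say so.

All constraints are satisfied.

#1 eta=-12, alpha=-6, delta=-5; 1 of them equals -12 — satisfied.
#2 delta = -5, and -5 ≠ -3 — satisfied.
#3 values -5, 2, -6 are pairwise distinct — satisfied.
#4 alpha = -6 ≠ -8, but delta = -5 = -5 (second disjunct) — satisfied.
#5 3zeta - 4delta = 3(-6) - 4(-5) = 2 — satisfied.
#6 alpha=-6, zeta=-6, eta=-12; 1 of them equals -12 — satisfied.
#7 |2 - (-6)| = 8; 8 ≤ 9 — satisfied.
#8 alpha = -6, and -6 ≠ -4 — satisfied.
#9 delta = -5 is odd — satisfied.
#10 2 / 2 = 1, so 2 divides 2 — satisfied.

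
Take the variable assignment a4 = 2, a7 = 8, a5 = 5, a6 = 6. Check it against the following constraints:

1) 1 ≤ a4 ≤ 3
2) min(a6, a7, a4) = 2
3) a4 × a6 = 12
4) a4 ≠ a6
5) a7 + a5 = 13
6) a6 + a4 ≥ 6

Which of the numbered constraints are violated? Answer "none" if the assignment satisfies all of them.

The assignment satisfies every constraint.

1) a4 = 2 lies in [1, 3] — holds.
2) min(6, 8, 2) = 2 — holds.
3) a4 × a6 = 2 × 6 = 12 — holds.
4) a4 = 2, a6 = 6; distinct — holds.
5) a7 + a5 = 8 + 5 = 13 — holds.
6) a6 + a4 = 6 + 2 = 8; 8 ≥ 6 — holds.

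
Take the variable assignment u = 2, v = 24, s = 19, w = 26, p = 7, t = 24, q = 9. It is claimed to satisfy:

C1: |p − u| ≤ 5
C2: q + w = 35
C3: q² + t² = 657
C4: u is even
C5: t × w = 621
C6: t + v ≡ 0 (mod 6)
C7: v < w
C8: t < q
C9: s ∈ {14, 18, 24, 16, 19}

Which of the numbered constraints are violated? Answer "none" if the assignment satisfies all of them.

C1: |7 − 2| = 5; 5 ≤ 5 — holds.
C2: q + w = 9 + 26 = 35 — holds.
C3: q² + t² = 9² + 24² = 81 + 576 = 657 — holds.
C4: u = 2 is even — holds.
C5: t × w = 24 × 26 = 624, not 621 — does not hold.
C6: t + v = 48; 48 mod 6 = 0 — holds.
C7: v = 24, w = 26; 24 < 26 — holds.
C8: t = 24, q = 9; 24 ≥ 9 (want <) — does not hold.
C9: s = 19 is in {14, 18, 24, 16, 19} — holds.

Constraints 5 and 8 do not hold.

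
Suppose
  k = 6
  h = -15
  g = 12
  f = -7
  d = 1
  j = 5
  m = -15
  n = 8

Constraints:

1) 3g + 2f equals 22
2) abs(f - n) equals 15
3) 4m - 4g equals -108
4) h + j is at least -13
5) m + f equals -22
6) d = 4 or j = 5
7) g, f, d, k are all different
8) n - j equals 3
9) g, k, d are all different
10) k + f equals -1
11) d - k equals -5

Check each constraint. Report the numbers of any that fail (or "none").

All constraints are satisfied.

1) 3g + 2f = 3(12) + 2(-7) = 22  ✔
2) abs(-7 - 8) = 15  ✔
3) 4m - 4g = 4(-15) - 4(12) = -108  ✔
4) h + j = -15 + 5 = -10; -10 ≥ -13  ✔
5) m + f = -15 + (-7) = -22  ✔
6) d = 1 ≠ 4, but j = 5 = 5 (second disjunct)  ✔
7) values 12, -7, 1, 6 are pairwise distinct  ✔
8) n - j = 8 - 5 = 3  ✔
9) values 12, 6, 1 are pairwise distinct  ✔
10) k + f = 6 + (-7) = -1  ✔
11) d - k = 1 - 6 = -5  ✔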